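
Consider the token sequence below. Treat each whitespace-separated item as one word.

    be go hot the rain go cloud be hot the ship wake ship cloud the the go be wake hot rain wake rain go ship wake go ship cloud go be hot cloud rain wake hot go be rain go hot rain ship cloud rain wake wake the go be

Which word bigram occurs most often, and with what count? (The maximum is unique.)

Bigram frequencies (highest first):
  go be: 4
  rain go: 3
  ship cloud: 3
  rain wake: 3
  go hot: 2
  hot the: 2
  … (25 more, each ≤ 2)

"go be", 4 times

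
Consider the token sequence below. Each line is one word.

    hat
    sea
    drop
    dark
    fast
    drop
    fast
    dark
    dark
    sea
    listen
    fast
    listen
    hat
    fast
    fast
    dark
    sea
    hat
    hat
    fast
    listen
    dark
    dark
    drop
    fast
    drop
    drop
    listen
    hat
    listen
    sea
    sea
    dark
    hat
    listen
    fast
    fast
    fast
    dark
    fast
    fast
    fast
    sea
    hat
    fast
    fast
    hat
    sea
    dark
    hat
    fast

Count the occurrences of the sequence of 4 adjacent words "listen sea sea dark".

Scanning the 49 overlapping 4-gram windows for "listen sea sea dark":
  position 31–34: listen sea sea dark

1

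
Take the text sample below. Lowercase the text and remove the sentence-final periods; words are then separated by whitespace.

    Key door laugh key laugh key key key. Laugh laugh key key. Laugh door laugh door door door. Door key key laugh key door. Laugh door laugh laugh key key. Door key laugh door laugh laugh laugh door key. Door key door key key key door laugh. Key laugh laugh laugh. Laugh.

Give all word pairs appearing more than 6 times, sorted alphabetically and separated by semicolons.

key key; laugh laugh

Bigram counts meeting the condition (more than 6 times):
  key key: 7
  laugh laugh: 7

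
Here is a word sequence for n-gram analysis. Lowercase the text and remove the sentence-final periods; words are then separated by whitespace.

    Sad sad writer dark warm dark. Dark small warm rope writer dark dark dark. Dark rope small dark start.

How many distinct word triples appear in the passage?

16

19 tokens → 17 trigram windows in total.
Repeated trigrams (each contributes count−1 duplicates):
  dark dark dark: 2
1 duplicate windows → 17 − 1 = 16 distinct.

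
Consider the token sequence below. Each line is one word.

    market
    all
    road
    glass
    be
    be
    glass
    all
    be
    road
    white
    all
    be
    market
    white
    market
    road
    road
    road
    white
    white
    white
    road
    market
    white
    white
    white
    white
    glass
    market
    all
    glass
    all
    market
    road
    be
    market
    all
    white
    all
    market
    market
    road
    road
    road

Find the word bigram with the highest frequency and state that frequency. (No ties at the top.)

"white white", 5 times

Bigram frequencies (highest first):
  white white: 5
  road road: 4
  market all: 3
  market road: 3
  glass all: 2
  all be: 2
  … (20 more, each ≤ 2)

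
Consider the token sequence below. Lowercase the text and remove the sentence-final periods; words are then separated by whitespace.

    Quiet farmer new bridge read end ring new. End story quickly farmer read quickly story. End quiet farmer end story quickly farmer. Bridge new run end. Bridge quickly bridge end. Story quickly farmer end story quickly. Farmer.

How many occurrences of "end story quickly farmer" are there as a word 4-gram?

Scanning the 34 overlapping 4-gram windows for "end story quickly farmer":
  position 9–12: end story quickly farmer
  position 19–22: end story quickly farmer
  position 30–33: end story quickly farmer
  position 34–37: end story quickly farmer

4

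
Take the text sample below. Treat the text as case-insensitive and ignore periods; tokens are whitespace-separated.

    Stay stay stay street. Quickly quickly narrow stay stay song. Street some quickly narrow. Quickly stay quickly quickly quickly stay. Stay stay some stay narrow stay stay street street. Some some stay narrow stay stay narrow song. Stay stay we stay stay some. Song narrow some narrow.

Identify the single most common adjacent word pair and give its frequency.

"stay stay", 9 times

Bigram frequencies (highest first):
  stay stay: 9
  quickly quickly: 3
  narrow stay: 3
  stay narrow: 3
  stay street: 2
  quickly narrow: 2
  … (20 more, each ≤ 2)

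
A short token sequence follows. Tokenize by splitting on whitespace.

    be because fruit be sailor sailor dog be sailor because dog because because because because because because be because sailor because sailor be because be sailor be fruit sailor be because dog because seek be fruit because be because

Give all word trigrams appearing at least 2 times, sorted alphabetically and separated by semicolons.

because be because; because because because; because dog because; sailor be because

Trigram counts meeting the condition (at least 2 times):
  because be because: 2
  because because because: 4
  because dog because: 2
  sailor be because: 2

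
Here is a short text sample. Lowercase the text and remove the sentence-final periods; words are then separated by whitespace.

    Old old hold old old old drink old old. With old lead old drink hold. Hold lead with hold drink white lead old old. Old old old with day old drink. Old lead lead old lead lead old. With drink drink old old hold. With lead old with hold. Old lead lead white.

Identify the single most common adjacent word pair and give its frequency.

Bigram frequencies (highest first):
  old old: 9
  lead old: 5
  old with: 4
  old lead: 4
  old drink: 3
  drink old: 3
  … (19 more, each ≤ 3)

"old old", 9 times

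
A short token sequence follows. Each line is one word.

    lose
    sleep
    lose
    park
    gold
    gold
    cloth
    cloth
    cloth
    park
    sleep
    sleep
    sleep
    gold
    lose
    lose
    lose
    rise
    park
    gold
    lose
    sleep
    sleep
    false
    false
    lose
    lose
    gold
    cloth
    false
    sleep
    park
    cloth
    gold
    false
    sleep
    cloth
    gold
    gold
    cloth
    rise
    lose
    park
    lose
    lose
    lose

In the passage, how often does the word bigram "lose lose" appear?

5

Scanning the 45 overlapping bigram windows for "lose lose":
  position 15–16: lose lose
  position 16–17: lose lose
  position 26–27: lose lose
  position 44–45: lose lose
  position 45–46: lose lose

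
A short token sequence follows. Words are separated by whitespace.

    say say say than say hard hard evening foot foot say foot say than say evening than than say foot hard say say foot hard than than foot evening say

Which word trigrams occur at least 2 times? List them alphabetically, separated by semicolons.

Trigram counts meeting the condition (at least 2 times):
  say foot hard: 2
  say than say: 2

say foot hard; say than say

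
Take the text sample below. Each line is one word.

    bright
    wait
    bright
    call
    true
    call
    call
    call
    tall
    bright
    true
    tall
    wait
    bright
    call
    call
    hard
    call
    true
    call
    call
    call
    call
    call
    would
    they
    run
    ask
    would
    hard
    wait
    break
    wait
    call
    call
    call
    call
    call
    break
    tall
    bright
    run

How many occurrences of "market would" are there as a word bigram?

Scanning the 41 overlapping bigram windows for "market would":
  (none found)

0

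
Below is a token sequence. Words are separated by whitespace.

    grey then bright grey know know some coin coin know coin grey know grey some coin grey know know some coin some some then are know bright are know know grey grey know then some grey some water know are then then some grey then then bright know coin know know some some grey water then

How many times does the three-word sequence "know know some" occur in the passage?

3

Scanning the 54 overlapping trigram windows for "know know some":
  position 5–7: know know some
  position 18–20: know know some
  position 50–52: know know some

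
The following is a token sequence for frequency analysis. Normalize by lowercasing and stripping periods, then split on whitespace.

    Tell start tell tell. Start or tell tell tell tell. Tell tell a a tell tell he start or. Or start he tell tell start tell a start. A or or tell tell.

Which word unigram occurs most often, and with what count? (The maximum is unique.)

Unigram frequencies (highest first):
  tell: 16
  start: 6
  or: 5
  a: 4
  he: 2

"tell", 16 times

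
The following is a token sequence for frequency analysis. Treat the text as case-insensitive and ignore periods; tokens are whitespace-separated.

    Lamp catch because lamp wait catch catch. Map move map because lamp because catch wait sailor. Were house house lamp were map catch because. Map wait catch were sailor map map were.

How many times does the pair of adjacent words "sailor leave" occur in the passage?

Scanning the 31 overlapping bigram windows for "sailor leave":
  (none found)

0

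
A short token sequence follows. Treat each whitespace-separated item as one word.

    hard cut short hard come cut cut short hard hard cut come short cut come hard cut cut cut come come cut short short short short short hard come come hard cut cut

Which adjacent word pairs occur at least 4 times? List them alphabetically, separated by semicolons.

Bigram counts meeting the condition (at least 4 times):
  cut cut: 4
  hard cut: 4
  short short: 4

cut cut; hard cut; short short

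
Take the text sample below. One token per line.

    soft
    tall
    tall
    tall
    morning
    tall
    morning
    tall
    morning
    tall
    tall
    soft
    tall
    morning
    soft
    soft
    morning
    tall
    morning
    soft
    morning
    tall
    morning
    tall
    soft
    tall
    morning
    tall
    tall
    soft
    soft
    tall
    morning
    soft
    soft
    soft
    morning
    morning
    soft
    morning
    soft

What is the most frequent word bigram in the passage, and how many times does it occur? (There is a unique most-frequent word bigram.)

"tall morning", 8 times

Bigram frequencies (highest first):
  tall morning: 8
  morning tall: 7
  morning soft: 5
  soft tall: 4
  tall tall: 4
  soft soft: 4
  … (3 more, each ≤ 4)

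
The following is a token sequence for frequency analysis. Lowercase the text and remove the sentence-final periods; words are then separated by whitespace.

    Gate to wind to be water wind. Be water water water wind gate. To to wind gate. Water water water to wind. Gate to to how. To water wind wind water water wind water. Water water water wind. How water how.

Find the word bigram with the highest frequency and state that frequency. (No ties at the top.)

Bigram frequencies (highest first):
  water water: 8
  water wind: 5
  gate to: 3
  to wind: 3
  wind gate: 3
  be water: 2
  … (14 more, each ≤ 2)

"water water", 8 times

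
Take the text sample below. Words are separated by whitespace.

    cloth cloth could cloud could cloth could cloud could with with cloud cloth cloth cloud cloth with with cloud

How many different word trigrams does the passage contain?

19 tokens → 17 trigram windows in total.
Repeated trigrams (each contributes count−1 duplicates):
  cloth could cloud: 2
  could cloud could: 2
  with with cloud: 2
3 duplicate windows → 17 − 3 = 14 distinct.

14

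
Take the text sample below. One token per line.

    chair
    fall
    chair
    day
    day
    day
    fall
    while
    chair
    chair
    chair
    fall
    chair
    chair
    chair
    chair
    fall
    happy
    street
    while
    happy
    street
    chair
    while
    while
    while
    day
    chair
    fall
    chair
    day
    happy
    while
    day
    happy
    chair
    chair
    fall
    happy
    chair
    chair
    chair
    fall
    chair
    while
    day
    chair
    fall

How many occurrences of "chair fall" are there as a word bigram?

Scanning the 47 overlapping bigram windows for "chair fall":
  position 1–2: chair fall
  position 11–12: chair fall
  position 16–17: chair fall
  position 28–29: chair fall
  position 37–38: chair fall
  position 42–43: chair fall
  position 47–48: chair fall

7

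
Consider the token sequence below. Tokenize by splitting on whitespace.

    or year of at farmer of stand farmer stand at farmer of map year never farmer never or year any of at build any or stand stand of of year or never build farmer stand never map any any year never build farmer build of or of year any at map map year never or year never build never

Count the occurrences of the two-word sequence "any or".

Scanning the 58 overlapping bigram windows for "any or":
  position 24–25: any or

1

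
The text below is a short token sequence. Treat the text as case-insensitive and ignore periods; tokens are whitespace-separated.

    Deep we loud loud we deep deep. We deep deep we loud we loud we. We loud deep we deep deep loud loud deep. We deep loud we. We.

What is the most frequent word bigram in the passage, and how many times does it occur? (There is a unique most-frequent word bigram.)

Bigram frequencies (highest first):
  deep we: 5
  we loud: 4
  loud we: 4
  we deep: 4
  deep deep: 3
  loud loud: 2
  … (3 more, each ≤ 2)

"deep we", 5 times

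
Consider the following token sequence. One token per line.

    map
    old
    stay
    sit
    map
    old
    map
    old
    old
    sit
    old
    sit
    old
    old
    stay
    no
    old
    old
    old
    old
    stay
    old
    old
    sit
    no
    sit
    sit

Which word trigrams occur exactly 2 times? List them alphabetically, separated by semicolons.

old old old; old old sit; old old stay; old sit old

Trigram counts meeting the condition (exactly 2 times):
  old old old: 2
  old old sit: 2
  old old stay: 2
  old sit old: 2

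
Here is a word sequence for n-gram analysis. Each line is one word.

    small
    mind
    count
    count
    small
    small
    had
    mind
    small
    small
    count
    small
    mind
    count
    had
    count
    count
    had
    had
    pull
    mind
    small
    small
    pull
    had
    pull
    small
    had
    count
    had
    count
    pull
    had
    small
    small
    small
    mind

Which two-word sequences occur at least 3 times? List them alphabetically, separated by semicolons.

Bigram counts meeting the condition (at least 3 times):
  count had: 3
  had count: 3
  small mind: 3
  small small: 5

count had; had count; small mind; small small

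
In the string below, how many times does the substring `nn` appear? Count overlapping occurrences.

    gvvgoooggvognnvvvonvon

1

Sliding a length-2 window over the 22 characters (21 positions):
  position 13–14: nn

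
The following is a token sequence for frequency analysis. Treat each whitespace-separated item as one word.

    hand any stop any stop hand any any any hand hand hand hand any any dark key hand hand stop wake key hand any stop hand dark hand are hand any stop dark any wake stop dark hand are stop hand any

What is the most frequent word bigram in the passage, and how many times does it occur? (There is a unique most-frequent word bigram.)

Bigram frequencies (highest first):
  hand any: 6
  any stop: 4
  hand hand: 4
  stop hand: 3
  any any: 3
  key hand: 2
  … (16 more, each ≤ 2)

"hand any", 6 times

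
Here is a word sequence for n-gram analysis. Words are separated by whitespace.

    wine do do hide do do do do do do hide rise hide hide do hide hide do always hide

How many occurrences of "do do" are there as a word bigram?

6

Scanning the 19 overlapping bigram windows for "do do":
  position 2–3: do do
  position 5–6: do do
  position 6–7: do do
  position 7–8: do do
  position 8–9: do do
  position 9–10: do do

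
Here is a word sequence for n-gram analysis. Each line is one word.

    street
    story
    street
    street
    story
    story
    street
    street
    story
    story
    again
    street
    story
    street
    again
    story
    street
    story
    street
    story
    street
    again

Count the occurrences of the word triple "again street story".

Scanning the 20 overlapping trigram windows for "again street story":
  position 11–13: again street story

1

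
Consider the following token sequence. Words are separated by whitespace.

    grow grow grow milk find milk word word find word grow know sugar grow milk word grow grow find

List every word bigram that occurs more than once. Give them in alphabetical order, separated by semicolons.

grow grow; grow milk; milk word; word grow

Bigram counts meeting the condition (more than once):
  grow grow: 3
  grow milk: 2
  milk word: 2
  word grow: 2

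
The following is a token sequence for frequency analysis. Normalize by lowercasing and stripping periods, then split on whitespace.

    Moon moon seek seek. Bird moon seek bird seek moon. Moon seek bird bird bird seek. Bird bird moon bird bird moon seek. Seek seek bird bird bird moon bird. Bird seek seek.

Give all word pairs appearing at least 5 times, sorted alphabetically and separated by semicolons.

Bigram counts meeting the condition (at least 5 times):
  bird bird: 7
  seek bird: 5

bird bird; seek bird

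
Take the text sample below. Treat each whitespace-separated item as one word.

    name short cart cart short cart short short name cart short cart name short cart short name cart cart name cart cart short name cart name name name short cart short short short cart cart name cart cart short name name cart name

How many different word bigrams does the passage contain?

43 tokens → 42 bigram windows in total.
Repeated bigrams (each contributes count−1 duplicates):
  cart short: 7
  name cart: 6
  short cart: 6
  cart cart: 5
  cart name: 5
  short name: 4
  name name: 3
  name short: 3
  … (1 more repeated)
33 duplicate windows → 42 − 33 = 9 distinct.

9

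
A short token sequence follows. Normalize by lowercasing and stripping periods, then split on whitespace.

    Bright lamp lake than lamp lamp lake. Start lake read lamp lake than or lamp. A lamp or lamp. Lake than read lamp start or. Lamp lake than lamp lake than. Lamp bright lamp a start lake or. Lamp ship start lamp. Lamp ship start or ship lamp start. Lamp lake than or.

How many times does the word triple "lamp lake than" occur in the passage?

Scanning the 51 overlapping trigram windows for "lamp lake than":
  position 2–4: lamp lake than
  position 11–13: lamp lake than
  position 19–21: lamp lake than
  position 26–28: lamp lake than
  position 29–31: lamp lake than
  position 50–52: lamp lake than

6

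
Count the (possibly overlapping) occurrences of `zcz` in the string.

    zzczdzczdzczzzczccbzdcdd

Sliding a length-3 window over the 24 characters (22 positions):
  position 2–4: zcz
  position 6–8: zcz
  position 10–12: zcz
  position 14–16: zcz

4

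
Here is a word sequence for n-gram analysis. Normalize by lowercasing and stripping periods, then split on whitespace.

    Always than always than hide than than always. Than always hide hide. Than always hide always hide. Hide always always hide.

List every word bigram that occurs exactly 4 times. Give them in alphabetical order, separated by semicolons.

Bigram counts meeting the condition (exactly 4 times):
  always hide: 4
  than always: 4

always hide; than always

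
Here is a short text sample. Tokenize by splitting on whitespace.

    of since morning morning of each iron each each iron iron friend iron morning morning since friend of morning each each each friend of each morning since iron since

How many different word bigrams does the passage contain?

21

29 tokens → 28 bigram windows in total.
Repeated bigrams (each contributes count−1 duplicates):
  each each: 3
  each iron: 2
  friend of: 2
  morning morning: 2
  morning since: 2
  of each: 2
7 duplicate windows → 28 − 7 = 21 distinct.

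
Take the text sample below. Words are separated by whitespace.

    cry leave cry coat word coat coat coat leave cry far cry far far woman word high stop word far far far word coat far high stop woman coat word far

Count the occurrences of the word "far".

8

Scanning the 31 tokens for "far":
  position 11: far
  position 13: far
  position 14: far
  position 20: far
  position 21: far
  position 22: far
  position 25: far
  position 31: far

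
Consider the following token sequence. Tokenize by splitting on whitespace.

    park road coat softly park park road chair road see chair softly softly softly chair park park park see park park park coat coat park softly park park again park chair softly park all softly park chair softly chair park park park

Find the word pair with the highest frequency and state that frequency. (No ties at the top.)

Bigram frequencies (highest first):
  park park: 8
  softly park: 4
  chair softly: 3
  park road: 2
  softly softly: 2
  softly chair: 2
  … (18 more, each ≤ 2)

"park park", 8 times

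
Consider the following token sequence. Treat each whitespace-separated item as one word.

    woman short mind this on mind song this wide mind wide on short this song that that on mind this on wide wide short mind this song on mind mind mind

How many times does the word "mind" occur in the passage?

Scanning the 31 tokens for "mind":
  position 3: mind
  position 6: mind
  position 10: mind
  position 19: mind
  position 25: mind
  position 29: mind
  position 30: mind
  position 31: mind

8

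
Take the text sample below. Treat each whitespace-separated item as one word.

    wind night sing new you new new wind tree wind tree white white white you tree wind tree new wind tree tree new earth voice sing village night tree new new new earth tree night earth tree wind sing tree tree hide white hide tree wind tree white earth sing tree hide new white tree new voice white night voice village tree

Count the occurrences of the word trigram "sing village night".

1

Scanning the 60 overlapping trigram windows for "sing village night":
  position 26–28: sing village night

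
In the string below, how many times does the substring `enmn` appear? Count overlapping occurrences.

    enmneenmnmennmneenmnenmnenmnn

5

Sliding a length-4 window over the 29 characters (26 positions):
  position 1–4: enmn
  position 6–9: enmn
  position 17–20: enmn
  position 21–24: enmn
  position 25–28: enmn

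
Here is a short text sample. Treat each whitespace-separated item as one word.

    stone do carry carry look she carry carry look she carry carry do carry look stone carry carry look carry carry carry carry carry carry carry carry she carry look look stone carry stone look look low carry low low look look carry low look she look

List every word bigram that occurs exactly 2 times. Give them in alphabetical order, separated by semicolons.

carry low; do carry; look carry; look stone; low look; stone carry

Bigram counts meeting the condition (exactly 2 times):
  carry low: 2
  do carry: 2
  look carry: 2
  look stone: 2
  low look: 2
  stone carry: 2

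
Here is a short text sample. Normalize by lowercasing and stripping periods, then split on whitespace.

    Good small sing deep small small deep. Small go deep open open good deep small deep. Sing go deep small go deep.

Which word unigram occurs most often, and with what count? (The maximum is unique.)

Unigram frequencies (highest first):
  deep: 7
  small: 6
  go: 3
  good: 2
  sing: 2
  open: 2

"deep", 7 times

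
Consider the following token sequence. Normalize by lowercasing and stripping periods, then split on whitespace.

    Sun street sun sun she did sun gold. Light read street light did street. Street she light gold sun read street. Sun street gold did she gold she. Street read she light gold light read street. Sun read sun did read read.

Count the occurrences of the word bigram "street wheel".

Scanning the 41 overlapping bigram windows for "street wheel":
  (none found)

0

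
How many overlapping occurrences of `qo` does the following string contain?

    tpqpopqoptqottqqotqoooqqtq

4

Sliding a length-2 window over the 26 characters (25 positions):
  position 7–8: qo
  position 11–12: qo
  position 16–17: qo
  position 19–20: qo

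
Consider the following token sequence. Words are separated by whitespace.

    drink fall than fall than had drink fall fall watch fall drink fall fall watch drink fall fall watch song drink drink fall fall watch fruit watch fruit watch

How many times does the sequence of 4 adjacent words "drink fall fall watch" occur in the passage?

4

Scanning the 26 overlapping 4-gram windows for "drink fall fall watch":
  position 7–10: drink fall fall watch
  position 12–15: drink fall fall watch
  position 16–19: drink fall fall watch
  position 22–25: drink fall fall watch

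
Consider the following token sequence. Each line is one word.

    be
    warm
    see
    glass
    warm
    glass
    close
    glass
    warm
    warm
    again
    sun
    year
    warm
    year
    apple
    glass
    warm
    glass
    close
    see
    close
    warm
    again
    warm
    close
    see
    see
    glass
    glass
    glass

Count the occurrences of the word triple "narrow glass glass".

0

Scanning the 29 overlapping trigram windows for "narrow glass glass":
  (none found)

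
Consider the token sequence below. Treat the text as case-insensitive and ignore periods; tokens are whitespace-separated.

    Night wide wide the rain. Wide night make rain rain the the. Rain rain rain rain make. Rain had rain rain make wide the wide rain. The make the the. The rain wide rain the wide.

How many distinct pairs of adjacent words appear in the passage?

36 tokens → 35 bigram windows in total.
Repeated bigrams (each contributes count−1 duplicates):
  rain rain: 5
  rain the: 3
  the rain: 3
  the the: 3
  make rain: 2
  rain make: 2
  rain wide: 2
  the wide: 2
  … (2 more repeated)
16 duplicate windows → 35 − 16 = 19 distinct.

19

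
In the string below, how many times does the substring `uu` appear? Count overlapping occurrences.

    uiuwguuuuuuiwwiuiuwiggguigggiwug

Sliding a length-2 window over the 32 characters (31 positions):
  position 6–7: uu
  position 7–8: uu
  position 8–9: uu
  position 9–10: uu
  position 10–11: uu

5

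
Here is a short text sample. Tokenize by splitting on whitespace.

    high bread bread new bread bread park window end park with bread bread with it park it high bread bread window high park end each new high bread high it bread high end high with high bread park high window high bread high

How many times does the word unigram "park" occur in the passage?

Scanning the 43 tokens for "park":
  position 7: park
  position 10: park
  position 16: park
  position 23: park
  position 38: park

5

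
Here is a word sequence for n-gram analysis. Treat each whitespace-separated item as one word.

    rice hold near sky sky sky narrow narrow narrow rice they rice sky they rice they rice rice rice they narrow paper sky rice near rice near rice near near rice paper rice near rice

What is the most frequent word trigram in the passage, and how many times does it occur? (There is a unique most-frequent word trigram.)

Trigram frequencies (highest first):
  rice near rice: 3
  rice they rice: 2
  near rice near: 2
  rice hold near: 1
  hold near sky: 1
  near sky sky: 1
  … (23 more, each ≤ 1)

"rice near rice", 3 times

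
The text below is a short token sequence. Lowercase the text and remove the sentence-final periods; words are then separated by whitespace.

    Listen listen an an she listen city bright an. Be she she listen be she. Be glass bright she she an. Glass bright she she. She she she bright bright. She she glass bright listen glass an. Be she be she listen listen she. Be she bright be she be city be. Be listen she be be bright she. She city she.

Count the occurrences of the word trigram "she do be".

0

Scanning the 60 overlapping trigram windows for "she do be":
  (none found)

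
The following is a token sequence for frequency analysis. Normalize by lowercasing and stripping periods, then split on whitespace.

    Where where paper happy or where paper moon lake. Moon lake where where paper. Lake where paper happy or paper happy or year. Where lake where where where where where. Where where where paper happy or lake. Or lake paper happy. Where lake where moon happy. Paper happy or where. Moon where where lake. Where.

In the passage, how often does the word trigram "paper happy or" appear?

5

Scanning the 53 overlapping trigram windows for "paper happy or":
  position 3–5: paper happy or
  position 17–19: paper happy or
  position 20–22: paper happy or
  position 34–36: paper happy or
  position 47–49: paper happy or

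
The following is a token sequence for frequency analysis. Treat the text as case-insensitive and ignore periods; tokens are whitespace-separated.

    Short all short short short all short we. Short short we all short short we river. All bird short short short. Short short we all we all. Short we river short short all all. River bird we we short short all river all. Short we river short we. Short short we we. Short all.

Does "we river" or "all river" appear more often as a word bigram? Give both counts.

"we river" (3 vs 2)

"we river": 3 occurrences
"all river": 2 occurrences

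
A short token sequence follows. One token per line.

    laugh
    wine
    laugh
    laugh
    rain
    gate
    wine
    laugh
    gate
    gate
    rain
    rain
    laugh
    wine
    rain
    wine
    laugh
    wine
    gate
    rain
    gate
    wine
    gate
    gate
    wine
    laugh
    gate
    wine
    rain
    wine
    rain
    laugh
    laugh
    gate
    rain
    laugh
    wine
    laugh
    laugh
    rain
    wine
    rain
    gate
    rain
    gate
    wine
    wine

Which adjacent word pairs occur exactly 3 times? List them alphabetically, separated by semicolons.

laugh gate; laugh laugh; rain laugh; rain wine

Bigram counts meeting the condition (exactly 3 times):
  laugh gate: 3
  laugh laugh: 3
  rain laugh: 3
  rain wine: 3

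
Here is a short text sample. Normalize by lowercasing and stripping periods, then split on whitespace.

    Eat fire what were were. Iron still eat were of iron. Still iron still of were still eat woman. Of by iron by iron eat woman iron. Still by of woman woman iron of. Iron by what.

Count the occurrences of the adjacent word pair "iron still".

4

Scanning the 36 overlapping bigram windows for "iron still":
  position 6–7: iron still
  position 11–12: iron still
  position 13–14: iron still
  position 27–28: iron still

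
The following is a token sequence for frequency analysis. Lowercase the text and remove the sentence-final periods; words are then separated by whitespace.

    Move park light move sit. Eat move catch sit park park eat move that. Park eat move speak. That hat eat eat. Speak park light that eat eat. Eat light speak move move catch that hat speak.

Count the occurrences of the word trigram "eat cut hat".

0

Scanning the 35 overlapping trigram windows for "eat cut hat":
  (none found)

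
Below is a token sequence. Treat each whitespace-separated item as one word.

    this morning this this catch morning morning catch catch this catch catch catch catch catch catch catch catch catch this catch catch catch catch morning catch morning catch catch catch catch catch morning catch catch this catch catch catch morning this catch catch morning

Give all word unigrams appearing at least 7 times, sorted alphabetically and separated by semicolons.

catch; morning; this

Unigram counts meeting the condition (at least 7 times):
  catch: 29
  morning: 8
  this: 7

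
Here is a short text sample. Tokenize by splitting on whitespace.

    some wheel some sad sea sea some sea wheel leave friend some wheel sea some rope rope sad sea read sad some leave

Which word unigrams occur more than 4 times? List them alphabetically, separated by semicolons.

sea; some

Unigram counts meeting the condition (more than 4 times):
  sea: 5
  some: 6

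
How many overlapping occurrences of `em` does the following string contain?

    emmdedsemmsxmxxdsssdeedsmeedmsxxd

Sliding a length-2 window over the 33 characters (32 positions):
  position 1–2: em
  position 8–9: em

2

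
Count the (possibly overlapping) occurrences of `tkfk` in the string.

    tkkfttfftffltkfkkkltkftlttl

Sliding a length-4 window over the 27 characters (24 positions):
  position 13–16: tkfk

1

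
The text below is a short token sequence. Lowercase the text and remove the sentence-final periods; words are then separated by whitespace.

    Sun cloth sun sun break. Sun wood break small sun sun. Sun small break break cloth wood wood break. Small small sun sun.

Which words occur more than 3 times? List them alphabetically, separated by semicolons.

Unigram counts meeting the condition (more than 3 times):
  break: 5
  small: 4
  sun: 9

break; small; sun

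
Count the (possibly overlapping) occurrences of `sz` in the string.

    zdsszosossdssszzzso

Sliding a length-2 window over the 19 characters (18 positions):
  position 4–5: sz
  position 14–15: sz

2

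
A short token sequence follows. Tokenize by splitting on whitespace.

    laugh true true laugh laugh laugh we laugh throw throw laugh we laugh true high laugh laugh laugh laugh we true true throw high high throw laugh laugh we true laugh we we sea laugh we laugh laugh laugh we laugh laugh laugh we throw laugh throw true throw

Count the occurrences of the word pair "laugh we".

Scanning the 48 overlapping bigram windows for "laugh we":
  position 6–7: laugh we
  position 11–12: laugh we
  position 19–20: laugh we
  position 28–29: laugh we
  position 31–32: laugh we
  position 35–36: laugh we
  position 39–40: laugh we
  position 43–44: laugh we

8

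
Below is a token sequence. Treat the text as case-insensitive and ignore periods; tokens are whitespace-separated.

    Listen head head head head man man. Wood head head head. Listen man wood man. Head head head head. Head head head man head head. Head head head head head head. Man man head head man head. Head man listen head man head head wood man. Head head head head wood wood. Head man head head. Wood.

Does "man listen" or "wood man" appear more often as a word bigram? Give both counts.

"man listen": 1 occurrence
"wood man": 2 occurrences

"wood man" (2 vs 1)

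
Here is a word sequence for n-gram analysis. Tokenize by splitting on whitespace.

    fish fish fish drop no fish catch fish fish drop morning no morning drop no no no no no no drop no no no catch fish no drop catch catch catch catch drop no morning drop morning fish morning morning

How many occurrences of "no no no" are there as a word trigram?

5

Scanning the 38 overlapping trigram windows for "no no no":
  position 15–17: no no no
  position 16–18: no no no
  position 17–19: no no no
  position 18–20: no no no
  position 22–24: no no no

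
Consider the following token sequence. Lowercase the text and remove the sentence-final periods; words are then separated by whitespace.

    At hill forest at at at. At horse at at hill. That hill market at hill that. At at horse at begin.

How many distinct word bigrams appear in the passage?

12

22 tokens → 21 bigram windows in total.
Repeated bigrams (each contributes count−1 duplicates):
  at at: 5
  at hill: 3
  at horse: 2
  hill that: 2
  horse at: 2
9 duplicate windows → 21 − 9 = 12 distinct.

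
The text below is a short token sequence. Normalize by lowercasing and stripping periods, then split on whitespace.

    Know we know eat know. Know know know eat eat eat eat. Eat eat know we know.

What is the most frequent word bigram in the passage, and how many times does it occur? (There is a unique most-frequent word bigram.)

Bigram frequencies (highest first):
  eat eat: 5
  know know: 3
  know we: 2
  we know: 2
  know eat: 2
  eat know: 2

"eat eat", 5 times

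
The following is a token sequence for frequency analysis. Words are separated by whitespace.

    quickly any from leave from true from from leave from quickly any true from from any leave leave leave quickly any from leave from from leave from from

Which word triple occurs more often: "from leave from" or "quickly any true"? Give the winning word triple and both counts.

"from leave from": 4 occurrences
"quickly any true": 1 occurrence

"from leave from" (4 vs 1)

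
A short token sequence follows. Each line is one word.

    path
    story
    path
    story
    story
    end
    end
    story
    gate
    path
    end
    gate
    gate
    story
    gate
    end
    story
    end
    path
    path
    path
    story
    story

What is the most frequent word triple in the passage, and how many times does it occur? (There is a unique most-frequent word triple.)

Trigram frequencies (highest first):
  path story story: 2
  path story path: 1
  story path story: 1
  story story end: 1
  story end end: 1
  end end story: 1
  … (14 more, each ≤ 1)

"path story story", 2 times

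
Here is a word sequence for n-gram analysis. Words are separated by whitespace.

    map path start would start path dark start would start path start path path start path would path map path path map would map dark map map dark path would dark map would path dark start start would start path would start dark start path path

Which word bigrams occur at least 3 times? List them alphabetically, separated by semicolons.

dark start; path path; path start; path would; start path; start would; would start

Bigram counts meeting the condition (at least 3 times):
  dark start: 3
  path path: 3
  path start: 3
  path would: 3
  start path: 6
  start would: 3
  would start: 4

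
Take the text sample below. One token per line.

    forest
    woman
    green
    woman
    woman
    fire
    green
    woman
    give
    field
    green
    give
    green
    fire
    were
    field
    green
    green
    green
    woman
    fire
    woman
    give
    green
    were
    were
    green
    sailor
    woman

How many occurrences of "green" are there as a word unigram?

Scanning the 29 tokens for "green":
  position 3: green
  position 7: green
  position 11: green
  position 13: green
  position 17: green
  position 18: green
  position 19: green
  position 24: green
  position 27: green

9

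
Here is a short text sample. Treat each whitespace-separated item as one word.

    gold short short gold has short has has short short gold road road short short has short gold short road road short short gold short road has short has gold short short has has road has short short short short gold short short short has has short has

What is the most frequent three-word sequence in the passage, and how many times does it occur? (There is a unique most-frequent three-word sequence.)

"short short gold", 4 times

Trigram frequencies (highest first):
  short short gold: 4
  gold short short: 3
  has short has: 3
  short has has: 3
  short short has: 3
  short gold short: 3
  … (19 more, each ≤ 3)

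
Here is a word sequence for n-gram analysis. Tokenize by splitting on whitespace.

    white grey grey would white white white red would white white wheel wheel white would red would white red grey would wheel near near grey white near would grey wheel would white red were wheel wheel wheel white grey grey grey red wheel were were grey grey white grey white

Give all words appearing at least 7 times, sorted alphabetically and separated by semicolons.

Unigram counts meeting the condition (at least 7 times):
  grey: 11
  wheel: 8
  white: 13
  would: 7

grey; wheel; white; would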